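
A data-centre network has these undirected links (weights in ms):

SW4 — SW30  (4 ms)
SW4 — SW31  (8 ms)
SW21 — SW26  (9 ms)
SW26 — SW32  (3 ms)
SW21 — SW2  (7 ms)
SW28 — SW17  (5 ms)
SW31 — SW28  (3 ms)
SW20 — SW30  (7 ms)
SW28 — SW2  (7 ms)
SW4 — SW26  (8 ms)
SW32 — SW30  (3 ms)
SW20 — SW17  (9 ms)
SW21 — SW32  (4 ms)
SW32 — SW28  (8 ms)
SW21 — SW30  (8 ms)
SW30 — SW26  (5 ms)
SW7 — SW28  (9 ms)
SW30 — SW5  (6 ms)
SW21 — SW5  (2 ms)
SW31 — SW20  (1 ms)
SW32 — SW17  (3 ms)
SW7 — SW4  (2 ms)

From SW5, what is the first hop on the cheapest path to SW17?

Compare a few routes:
SW5–SW21–SW30–SW32–SW17: 2+8+3+3 = 16
SW5–SW21–SW32–SW17: 2+4+3 = 9
SW5–SW30–SW32–SW17: 6+3+3 = 12
The minimum is 9 ms via SW5–SW21–SW32–SW17.
So from SW5 the first move is to SW21.

SW21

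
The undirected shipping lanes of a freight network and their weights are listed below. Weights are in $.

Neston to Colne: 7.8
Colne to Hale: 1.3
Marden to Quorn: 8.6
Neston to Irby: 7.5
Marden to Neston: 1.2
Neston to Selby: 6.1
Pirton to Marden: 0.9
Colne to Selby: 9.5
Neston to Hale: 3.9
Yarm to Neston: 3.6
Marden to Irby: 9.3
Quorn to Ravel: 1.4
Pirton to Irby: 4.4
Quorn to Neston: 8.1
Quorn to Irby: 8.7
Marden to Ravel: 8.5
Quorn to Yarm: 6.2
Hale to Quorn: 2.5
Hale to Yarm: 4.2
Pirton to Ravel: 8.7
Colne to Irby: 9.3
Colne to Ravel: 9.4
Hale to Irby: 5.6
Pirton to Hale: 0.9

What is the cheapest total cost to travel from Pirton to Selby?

Compare a few routes:
Pirton - Marden - Neston - Selby: 0.9+1.2+6.1 = 8.2
Pirton - Hale - Neston - Selby: 0.9+3.9+6.1 = 10.9
Pirton - Hale - Colne - Selby: 0.9+1.3+9.5 = 11.7
The minimum is $8.2 via Pirton - Marden - Neston - Selby.

$8.2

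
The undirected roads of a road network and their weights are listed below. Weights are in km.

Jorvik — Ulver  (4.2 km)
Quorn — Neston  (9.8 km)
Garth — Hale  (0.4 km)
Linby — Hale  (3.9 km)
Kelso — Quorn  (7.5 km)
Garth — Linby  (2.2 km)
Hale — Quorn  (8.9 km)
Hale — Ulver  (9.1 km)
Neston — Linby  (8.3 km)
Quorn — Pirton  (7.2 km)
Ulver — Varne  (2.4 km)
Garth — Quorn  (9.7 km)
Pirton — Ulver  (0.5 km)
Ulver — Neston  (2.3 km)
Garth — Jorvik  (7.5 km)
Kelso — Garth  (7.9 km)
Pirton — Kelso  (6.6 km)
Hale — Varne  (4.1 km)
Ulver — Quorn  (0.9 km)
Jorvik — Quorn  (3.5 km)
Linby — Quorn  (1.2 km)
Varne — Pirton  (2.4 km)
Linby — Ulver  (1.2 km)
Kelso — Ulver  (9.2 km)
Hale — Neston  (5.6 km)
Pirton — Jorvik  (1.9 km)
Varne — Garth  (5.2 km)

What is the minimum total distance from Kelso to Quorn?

Shortest distances from Kelso:
Kelso: 0
Pirton: 6.6  (via Kelso)
Ulver: 7.1  (via Pirton)
Quorn: 7.5  (via Kelso)
Shortest route: Kelso–Quorn = 7.5 km.

7.5 km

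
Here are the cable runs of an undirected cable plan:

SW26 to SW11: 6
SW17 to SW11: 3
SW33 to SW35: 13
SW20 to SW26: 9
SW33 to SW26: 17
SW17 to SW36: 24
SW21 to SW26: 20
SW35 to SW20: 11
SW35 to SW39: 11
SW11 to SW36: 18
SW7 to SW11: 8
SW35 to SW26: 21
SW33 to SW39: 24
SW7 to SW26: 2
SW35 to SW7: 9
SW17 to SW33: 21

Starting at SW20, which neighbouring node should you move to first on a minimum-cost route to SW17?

Enumerating some paths:
SW20 - SW26 - SW7 - SW11 - SW17: 9+2+8+3 = 22
SW20 - SW35 - SW7 - SW11 - SW17: 11+9+8+3 = 31
SW20 - SW26 - SW11 - SW17: 9+6+3 = 18
The minimum is 18 via SW20 - SW26 - SW11 - SW17.
So from SW20 the first move is to SW26.

SW26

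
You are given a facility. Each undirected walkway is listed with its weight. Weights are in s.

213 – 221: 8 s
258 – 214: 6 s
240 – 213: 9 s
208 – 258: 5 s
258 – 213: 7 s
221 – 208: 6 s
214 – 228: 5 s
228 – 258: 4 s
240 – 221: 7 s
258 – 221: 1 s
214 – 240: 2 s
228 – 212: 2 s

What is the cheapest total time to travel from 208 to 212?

11 s

Running Dijkstra from 208:
208: 0
258: 5  (via 208)
221: 6  (via 208)
228: 9  (via 258)
214: 11  (via 258)
212: 11  (via 228)
Shortest route: 208 → 258 → 228 → 212 = 11 s.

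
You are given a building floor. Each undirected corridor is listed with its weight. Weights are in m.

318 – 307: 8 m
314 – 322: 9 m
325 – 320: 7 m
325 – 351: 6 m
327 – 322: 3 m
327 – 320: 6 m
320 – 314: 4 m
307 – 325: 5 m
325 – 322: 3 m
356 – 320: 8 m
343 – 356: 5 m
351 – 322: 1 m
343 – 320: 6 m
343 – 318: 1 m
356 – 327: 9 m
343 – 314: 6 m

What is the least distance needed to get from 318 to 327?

13 m

Running Dijkstra from 318:
318: 0
343: 1  (via 318)
356: 6  (via 343)
314: 7  (via 343)
320: 7  (via 343)
307: 8  (via 318)
325: 13  (via 307)
327: 13  (via 320)
Shortest route: 318–343–320–327 = 13 m.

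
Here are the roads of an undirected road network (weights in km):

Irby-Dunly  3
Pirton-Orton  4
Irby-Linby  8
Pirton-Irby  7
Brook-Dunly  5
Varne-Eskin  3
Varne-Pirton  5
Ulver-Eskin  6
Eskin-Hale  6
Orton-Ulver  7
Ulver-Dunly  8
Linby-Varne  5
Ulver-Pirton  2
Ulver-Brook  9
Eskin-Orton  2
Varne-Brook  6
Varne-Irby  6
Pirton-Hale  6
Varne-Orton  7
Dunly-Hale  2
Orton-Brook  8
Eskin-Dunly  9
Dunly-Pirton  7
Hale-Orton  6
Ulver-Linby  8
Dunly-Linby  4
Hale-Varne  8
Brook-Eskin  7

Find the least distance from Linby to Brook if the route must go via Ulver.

Shortest Linby→Ulver: Linby–Ulver = 8
Best Ulver to Brook: Ulver–Brook costing 9
Total via Ulver: 8 + 9 = 17 km.

17 km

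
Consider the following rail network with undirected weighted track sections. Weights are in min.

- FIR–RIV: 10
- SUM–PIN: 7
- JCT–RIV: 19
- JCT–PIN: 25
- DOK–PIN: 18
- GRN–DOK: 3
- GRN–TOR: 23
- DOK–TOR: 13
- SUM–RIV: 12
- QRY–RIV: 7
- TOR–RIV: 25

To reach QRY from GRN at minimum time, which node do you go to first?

Compare a few routes:
GRN–DOK–PIN–JCT–RIV–QRY: 3+18+25+19+7 = 72
GRN–DOK–TOR–RIV–QRY: 3+13+25+7 = 48
GRN–DOK–PIN–SUM–RIV–QRY: 3+18+7+12+7 = 47
GRN–TOR–RIV–QRY: 23+25+7 = 55
The minimum is 47 min via GRN–DOK–PIN–SUM–RIV–QRY.
So from GRN the first move is to DOK.

DOK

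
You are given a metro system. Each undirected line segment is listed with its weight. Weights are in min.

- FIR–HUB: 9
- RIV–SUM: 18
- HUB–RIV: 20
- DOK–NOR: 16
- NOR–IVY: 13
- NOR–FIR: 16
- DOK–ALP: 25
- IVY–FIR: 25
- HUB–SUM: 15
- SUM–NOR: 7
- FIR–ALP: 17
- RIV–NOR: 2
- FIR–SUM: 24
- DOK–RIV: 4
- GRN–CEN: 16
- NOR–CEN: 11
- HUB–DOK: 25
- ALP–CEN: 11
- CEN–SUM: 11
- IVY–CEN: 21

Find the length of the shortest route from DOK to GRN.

Enumerating some paths:
DOK → NOR → CEN → GRN: 16+11+16 = 43
DOK → RIV → NOR → SUM → CEN → GRN: 4+2+7+11+16 = 40
DOK → RIV → NOR → CEN → GRN: 4+2+11+16 = 33
The minimum is 33 min via DOK → RIV → NOR → CEN → GRN.

33 min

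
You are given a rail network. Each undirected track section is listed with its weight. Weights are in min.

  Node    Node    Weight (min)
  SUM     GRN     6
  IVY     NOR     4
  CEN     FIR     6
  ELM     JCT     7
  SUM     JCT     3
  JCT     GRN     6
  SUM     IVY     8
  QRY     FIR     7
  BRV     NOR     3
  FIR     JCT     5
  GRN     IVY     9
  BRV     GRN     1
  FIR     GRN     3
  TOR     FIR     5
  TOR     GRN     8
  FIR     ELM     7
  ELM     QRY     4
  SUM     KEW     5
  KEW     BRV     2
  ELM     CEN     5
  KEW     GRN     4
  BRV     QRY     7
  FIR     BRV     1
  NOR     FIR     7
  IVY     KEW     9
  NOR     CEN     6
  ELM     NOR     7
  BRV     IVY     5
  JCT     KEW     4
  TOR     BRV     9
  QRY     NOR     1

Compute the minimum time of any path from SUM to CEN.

Enumerating some paths:
SUM → JCT → ELM → CEN: 3+7+5 = 15
SUM → JCT → FIR → CEN: 3+5+6 = 14
SUM → GRN → FIR → CEN: 6+3+6 = 15
The minimum is 14 min via SUM → JCT → FIR → CEN.

14 min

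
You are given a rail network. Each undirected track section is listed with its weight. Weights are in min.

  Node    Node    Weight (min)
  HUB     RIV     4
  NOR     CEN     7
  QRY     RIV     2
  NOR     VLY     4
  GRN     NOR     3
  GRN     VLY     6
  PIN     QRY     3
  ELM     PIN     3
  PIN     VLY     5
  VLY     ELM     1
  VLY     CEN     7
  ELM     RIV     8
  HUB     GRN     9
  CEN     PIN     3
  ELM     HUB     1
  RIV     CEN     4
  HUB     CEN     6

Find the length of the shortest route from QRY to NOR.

11 min

Compare a few routes:
QRY–RIV–HUB–ELM–VLY–NOR: 2+4+1+1+4 = 12
QRY–PIN–ELM–VLY–NOR: 3+3+1+4 = 11
QRY–PIN–VLY–NOR: 3+5+4 = 12
QRY–PIN–CEN–NOR: 3+3+7 = 13
The minimum is 11 min via QRY–PIN–ELM–VLY–NOR.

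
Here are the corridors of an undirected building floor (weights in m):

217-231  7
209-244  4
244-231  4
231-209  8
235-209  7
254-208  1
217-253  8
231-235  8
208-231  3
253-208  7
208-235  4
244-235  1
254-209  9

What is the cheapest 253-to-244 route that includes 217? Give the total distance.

19 m

Best 253 to 217: 253–217 costing 8
Best 217 to 244: 217–231–244 costing 11
Total via 217: 8 + 11 = 19 m.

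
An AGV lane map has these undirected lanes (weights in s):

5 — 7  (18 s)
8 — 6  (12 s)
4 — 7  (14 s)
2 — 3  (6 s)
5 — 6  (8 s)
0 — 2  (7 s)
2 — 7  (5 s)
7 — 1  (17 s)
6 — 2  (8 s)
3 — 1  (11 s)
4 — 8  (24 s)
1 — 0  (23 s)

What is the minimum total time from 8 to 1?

37 s

Candidate routes:
8 - 6 - 2 - 0 - 1: 12+8+7+23 = 50
8 - 6 - 2 - 3 - 1: 12+8+6+11 = 37
8 - 6 - 2 - 7 - 1: 12+8+5+17 = 42
8 - 6 - 5 - 7 - 1: 12+8+18+17 = 55
The minimum is 37 s via 8 - 6 - 2 - 3 - 1.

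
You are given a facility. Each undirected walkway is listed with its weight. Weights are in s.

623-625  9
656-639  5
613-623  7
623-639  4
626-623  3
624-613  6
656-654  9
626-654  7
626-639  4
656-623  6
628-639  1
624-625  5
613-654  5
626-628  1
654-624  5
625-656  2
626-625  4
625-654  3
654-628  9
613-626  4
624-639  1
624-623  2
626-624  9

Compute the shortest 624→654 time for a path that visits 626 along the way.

Shortest 624→626: 624–639–628–626 = 3
Shortest 626→654: 626–654 = 7
Total via 626: 3 + 7 = 10 s.

10 s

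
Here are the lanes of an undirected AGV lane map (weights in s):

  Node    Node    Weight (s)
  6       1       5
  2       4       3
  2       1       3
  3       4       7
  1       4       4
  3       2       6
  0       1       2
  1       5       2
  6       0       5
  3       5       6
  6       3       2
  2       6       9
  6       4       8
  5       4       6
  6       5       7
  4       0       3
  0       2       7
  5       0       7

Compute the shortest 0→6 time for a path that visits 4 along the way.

11 s

Best 0 to 4: 0–4 costing 3
Shortest 4→6: 4–6 = 8
Total via 4: 3 + 8 = 11 s.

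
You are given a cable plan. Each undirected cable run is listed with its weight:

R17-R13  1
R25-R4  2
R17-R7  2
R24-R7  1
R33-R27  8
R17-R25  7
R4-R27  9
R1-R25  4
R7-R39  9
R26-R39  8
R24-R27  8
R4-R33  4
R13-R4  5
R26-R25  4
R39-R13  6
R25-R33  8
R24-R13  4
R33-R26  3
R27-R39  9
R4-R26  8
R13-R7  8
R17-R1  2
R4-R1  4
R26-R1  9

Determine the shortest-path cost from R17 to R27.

Shortest distances from R17:
R17: 0
R13: 1  (via R17)
R1: 2  (via R17)
R7: 2  (via R17)
R24: 3  (via R7)
R4: 6  (via R13)
R25: 6  (via R1)
R39: 7  (via R13)
R26: 10  (via R25)
R33: 10  (via R4)
R27: 11  (via R24)
Shortest route: R17–R7–R24–R27 = 11.

11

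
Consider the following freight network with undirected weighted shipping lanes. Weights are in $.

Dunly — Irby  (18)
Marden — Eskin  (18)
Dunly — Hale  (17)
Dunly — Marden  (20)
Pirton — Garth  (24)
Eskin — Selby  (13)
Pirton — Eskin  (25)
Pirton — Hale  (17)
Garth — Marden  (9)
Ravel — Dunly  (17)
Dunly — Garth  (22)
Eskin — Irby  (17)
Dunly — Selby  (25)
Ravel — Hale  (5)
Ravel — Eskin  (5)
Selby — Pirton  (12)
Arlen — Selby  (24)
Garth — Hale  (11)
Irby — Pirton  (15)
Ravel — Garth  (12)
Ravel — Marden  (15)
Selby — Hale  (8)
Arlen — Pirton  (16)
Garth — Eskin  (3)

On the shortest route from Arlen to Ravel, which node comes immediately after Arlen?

Compare a few routes:
Arlen → Pirton → Hale → Ravel: 16+17+5 = 38
Arlen → Selby → Hale → Ravel: 24+8+5 = 37
The minimum is $37 via Arlen → Selby → Hale → Ravel.
So from Arlen the first move is to Selby.

Selby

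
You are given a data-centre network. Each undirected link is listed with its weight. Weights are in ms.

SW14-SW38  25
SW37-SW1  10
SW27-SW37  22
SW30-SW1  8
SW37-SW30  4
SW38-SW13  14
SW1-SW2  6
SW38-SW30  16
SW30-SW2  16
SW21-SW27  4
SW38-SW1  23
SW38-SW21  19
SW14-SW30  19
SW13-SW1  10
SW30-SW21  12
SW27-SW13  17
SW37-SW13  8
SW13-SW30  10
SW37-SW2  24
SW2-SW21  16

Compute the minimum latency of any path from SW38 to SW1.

23 ms

Shortest distances from SW38:
SW38: 0
SW13: 14  (via SW38)
SW30: 16  (via SW38)
SW21: 19  (via SW38)
SW37: 20  (via SW30)
SW1: 23  (via SW38)
Shortest route: SW38 → SW1 = 23 ms.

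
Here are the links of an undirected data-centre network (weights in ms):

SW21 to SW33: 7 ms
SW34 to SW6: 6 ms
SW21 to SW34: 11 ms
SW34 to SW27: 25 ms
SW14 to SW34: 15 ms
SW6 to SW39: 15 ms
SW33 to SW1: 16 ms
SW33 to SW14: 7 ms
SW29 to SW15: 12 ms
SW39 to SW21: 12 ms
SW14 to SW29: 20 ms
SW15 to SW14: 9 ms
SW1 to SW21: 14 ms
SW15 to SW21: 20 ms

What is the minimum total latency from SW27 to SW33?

43 ms

Running Dijkstra from SW27:
SW27: 0
SW34: 25  (via SW27)
SW6: 31  (via SW34)
SW21: 36  (via SW34)
SW14: 40  (via SW34)
SW33: 43  (via SW21)
Shortest route: SW27–SW34–SW21–SW33 = 43 ms.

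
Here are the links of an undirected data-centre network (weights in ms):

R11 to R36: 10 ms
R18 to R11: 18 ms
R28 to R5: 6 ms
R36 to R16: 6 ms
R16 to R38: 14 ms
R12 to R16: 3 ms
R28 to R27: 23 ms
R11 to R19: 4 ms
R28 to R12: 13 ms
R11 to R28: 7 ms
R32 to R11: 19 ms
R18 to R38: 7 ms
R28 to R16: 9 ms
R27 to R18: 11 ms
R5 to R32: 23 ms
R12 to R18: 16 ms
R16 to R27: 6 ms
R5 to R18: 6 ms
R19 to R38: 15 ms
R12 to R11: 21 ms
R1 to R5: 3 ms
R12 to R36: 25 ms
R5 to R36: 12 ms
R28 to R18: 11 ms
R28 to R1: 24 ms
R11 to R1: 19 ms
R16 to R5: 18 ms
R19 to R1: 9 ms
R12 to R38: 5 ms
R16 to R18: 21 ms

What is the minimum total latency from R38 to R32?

Settle nodes by increasing distance from R38:
R38: 0
R12: 5  (via R38)
R18: 7  (via R38)
R16: 8  (via R12)
R5: 13  (via R18)
R36: 14  (via R16)
R27: 14  (via R16)
R19: 15  (via R38)
R1: 16  (via R5)
R28: 17  (via R16)
R11: 19  (via R19)
R32: 36  (via R5)
Shortest route: R38–R18–R5–R32 = 36 ms.

36 ms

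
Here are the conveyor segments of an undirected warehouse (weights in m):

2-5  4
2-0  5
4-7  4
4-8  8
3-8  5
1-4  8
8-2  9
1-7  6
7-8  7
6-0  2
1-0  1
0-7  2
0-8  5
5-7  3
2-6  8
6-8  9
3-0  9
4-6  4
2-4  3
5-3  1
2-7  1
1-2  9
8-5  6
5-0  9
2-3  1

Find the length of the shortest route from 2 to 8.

Shortest distances from 2:
2: 0
3: 1  (via 2)
7: 1  (via 2)
5: 2  (via 3)
0: 3  (via 7)
4: 3  (via 2)
1: 4  (via 0)
6: 5  (via 0)
8: 6  (via 3)
Shortest route: 2 → 3 → 8 = 6 m.

6 m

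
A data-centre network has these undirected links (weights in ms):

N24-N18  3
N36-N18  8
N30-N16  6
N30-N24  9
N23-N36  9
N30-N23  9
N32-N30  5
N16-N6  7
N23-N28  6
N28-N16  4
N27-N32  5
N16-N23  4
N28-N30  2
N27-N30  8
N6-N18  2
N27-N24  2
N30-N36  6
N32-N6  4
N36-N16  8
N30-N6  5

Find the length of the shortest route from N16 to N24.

12 ms

Settle nodes by increasing distance from N16:
N16: 0
N28: 4  (via N16)
N23: 4  (via N16)
N30: 6  (via N16)
N6: 7  (via N16)
N36: 8  (via N16)
N18: 9  (via N6)
N32: 11  (via N30)
N24: 12  (via N18)
Shortest route: N16 → N6 → N18 → N24 = 12 ms.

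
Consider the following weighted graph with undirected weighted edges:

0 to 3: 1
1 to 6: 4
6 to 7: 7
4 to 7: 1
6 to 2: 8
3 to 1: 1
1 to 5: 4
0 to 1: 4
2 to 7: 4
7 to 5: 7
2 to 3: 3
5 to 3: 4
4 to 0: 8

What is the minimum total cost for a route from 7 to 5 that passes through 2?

11

Shortest 7→2: 7 → 2 = 4
Best 2 to 5: 2 → 3 → 5 costing 7
Total via 2: 4 + 7 = 11.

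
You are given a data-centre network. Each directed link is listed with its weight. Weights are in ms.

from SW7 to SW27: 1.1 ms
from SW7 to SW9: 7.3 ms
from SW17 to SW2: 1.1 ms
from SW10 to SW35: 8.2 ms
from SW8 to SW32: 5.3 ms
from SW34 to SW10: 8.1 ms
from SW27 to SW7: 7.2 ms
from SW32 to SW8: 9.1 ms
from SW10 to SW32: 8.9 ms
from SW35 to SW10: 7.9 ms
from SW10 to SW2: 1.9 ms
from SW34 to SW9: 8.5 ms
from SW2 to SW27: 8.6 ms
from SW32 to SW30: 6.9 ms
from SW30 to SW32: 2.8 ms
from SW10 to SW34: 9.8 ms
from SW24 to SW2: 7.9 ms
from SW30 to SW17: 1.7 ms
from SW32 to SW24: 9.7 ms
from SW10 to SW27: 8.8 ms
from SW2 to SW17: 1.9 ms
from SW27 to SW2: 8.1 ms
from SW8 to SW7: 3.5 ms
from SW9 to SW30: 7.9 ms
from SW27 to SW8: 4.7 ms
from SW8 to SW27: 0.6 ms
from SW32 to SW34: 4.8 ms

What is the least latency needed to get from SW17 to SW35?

Shortest distances from SW17:
SW17: 0
SW2: 1.1  (via SW17)
SW27: 9.7  (via SW2)
SW8: 14.4  (via SW27)
SW7: 16.9  (via SW27)
SW32: 19.7  (via SW8)
SW9: 24.2  (via SW7)
SW34: 24.5  (via SW32)
SW30: 26.6  (via SW32)
SW24: 29.4  (via SW32)
SW10: 32.6  (via SW34)
SW35: 40.8  (via SW10)
Shortest route: SW17–SW2–SW27–SW8–SW32–SW34–SW10–SW35 = 40.8 ms.

40.8 ms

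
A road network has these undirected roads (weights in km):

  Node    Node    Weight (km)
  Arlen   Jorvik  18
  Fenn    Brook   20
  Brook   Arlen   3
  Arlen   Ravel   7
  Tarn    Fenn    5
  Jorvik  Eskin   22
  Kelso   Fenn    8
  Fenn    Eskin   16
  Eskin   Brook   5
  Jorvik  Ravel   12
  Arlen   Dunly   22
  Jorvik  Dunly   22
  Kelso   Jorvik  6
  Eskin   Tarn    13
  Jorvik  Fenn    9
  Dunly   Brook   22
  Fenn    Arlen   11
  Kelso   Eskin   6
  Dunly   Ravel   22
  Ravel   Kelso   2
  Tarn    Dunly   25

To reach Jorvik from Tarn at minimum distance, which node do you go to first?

Fenn

Candidate routes:
Tarn–Fenn–Kelso–Jorvik: 5+8+6 = 19
Tarn–Fenn–Jorvik: 5+9 = 14
Tarn–Eskin–Kelso–Jorvik: 13+6+6 = 25
Cheapest is Tarn–Fenn–Jorvik at 14 km.
So from Tarn the first move is to Fenn.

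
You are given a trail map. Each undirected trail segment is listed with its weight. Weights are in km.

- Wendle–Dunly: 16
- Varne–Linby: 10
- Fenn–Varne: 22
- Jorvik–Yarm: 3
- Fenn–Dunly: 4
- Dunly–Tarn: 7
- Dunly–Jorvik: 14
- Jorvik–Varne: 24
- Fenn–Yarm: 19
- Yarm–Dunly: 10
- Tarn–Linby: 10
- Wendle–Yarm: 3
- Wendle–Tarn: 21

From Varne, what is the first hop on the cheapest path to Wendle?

Compare a few routes:
Varne–Jorvik–Yarm–Wendle: 24+3+3 = 30
Varne–Linby–Tarn–Wendle: 10+10+21 = 41
Varne–Linby–Tarn–Dunly–Yarm–Wendle: 10+10+7+10+3 = 40
Varne–Fenn–Dunly–Yarm–Wendle: 22+4+10+3 = 39
Cheapest is Varne–Jorvik–Yarm–Wendle at 30 km.
So from Varne the first move is to Jorvik.

Jorvik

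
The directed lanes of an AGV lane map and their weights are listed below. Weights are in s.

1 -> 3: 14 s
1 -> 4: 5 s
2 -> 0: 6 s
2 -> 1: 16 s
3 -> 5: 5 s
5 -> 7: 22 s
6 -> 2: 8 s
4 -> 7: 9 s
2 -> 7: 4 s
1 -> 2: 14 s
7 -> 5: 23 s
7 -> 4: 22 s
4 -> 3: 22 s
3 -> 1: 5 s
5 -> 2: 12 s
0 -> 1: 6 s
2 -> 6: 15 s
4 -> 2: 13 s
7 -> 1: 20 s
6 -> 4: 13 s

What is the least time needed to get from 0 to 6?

Settle nodes by increasing distance from 0:
0: 0
1: 6  (via 0)
4: 11  (via 1)
2: 20  (via 1)
3: 20  (via 1)
7: 20  (via 4)
5: 25  (via 3)
6: 35  (via 2)
Shortest route: 0 → 1 → 2 → 6 = 35 s.

35 s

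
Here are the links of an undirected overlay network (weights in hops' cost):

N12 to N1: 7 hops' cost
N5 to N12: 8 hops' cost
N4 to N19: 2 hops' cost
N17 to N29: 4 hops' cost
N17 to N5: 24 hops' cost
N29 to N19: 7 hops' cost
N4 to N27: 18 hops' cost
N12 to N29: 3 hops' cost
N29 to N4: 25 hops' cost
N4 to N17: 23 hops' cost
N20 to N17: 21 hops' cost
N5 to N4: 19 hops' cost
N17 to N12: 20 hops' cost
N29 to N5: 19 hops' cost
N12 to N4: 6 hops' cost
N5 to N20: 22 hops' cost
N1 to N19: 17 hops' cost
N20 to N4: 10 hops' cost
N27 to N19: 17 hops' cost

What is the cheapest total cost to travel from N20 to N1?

23 hops' cost

Shortest distances from N20:
N20: 0
N4: 10  (via N20)
N19: 12  (via N4)
N12: 16  (via N4)
N29: 19  (via N19)
N17: 21  (via N20)
N5: 22  (via N20)
N1: 23  (via N12)
Shortest route: N20 → N4 → N12 → N1 = 23 hops' cost.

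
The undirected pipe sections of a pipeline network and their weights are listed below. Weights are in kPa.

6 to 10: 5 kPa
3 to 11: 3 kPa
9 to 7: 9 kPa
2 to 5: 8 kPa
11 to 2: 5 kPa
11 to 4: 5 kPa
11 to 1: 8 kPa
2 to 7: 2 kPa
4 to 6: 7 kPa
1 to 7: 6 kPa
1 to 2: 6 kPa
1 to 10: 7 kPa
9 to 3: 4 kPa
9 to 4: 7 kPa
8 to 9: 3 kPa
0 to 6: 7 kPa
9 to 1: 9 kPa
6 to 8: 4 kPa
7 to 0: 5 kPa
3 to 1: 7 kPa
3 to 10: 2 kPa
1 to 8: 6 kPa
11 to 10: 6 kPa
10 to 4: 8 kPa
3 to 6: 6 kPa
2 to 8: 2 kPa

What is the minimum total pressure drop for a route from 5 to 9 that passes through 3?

20 kPa

Shortest 5→3: 5 → 2 → 11 → 3 = 16
Shortest 3→9: 3 → 9 = 4
Total via 3: 16 + 4 = 20 kPa.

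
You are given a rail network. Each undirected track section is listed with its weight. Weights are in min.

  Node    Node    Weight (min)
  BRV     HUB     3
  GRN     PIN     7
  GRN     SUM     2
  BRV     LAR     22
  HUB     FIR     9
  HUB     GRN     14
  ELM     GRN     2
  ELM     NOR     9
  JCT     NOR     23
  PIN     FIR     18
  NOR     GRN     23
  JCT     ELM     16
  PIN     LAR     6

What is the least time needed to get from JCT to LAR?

Compare a few routes:
JCT → ELM → GRN → PIN → LAR: 16+2+7+6 = 31
JCT → NOR → GRN → PIN → LAR: 23+23+7+6 = 59
JCT → ELM → GRN → HUB → BRV → LAR: 16+2+14+3+22 = 57
JCT → NOR → ELM → GRN → PIN → LAR: 23+9+2+7+6 = 47
Cheapest is JCT → ELM → GRN → PIN → LAR at 31 min.

31 min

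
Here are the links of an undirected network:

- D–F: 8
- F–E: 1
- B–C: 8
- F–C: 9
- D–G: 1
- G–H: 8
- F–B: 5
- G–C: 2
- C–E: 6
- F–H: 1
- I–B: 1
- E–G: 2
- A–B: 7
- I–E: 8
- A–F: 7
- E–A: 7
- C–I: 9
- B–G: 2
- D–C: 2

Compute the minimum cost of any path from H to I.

7

Enumerating some paths:
H → F → B → I: 1+5+1 = 7
H → F → E → I: 1+1+8 = 10
Cheapest is H → F → B → I at 7.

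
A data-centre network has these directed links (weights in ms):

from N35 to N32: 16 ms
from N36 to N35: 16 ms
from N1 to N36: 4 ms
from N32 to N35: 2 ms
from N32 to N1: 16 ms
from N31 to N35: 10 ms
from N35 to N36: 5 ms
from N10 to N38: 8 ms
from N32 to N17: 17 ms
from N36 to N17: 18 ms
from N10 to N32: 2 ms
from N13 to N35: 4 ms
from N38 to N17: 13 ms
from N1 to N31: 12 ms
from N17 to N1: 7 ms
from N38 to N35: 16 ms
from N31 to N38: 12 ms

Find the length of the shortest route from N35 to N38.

54 ms

Running Dijkstra from N35:
N35: 0
N36: 5  (via N35)
N32: 16  (via N35)
N17: 23  (via N36)
N1: 30  (via N17)
N31: 42  (via N1)
N38: 54  (via N31)
Shortest route: N35–N36–N17–N1–N31–N38 = 54 ms.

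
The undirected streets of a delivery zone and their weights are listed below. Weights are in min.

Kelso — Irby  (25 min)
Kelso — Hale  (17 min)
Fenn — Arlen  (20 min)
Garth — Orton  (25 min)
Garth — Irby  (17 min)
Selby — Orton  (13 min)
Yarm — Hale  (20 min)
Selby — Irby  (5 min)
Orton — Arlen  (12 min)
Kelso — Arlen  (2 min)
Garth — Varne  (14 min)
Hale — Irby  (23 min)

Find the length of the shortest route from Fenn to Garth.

Compare a few routes:
Fenn–Arlen–Kelso–Hale–Irby–Garth: 20+2+17+23+17 = 79
Fenn–Arlen–Kelso–Irby–Garth: 20+2+25+17 = 64
Fenn–Arlen–Orton–Garth: 20+12+25 = 57
Fenn–Arlen–Orton–Selby–Irby–Garth: 20+12+13+5+17 = 67
Cheapest is Fenn–Arlen–Orton–Garth at 57 min.

57 min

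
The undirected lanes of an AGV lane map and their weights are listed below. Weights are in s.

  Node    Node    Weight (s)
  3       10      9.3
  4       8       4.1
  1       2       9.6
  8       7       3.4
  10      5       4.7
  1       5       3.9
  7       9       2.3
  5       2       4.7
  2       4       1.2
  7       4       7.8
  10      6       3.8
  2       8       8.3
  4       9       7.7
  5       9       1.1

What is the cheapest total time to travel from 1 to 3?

Settle nodes by increasing distance from 1:
1: 0
5: 3.9  (via 1)
9: 5  (via 5)
7: 7.3  (via 9)
2: 8.6  (via 5)
10: 8.6  (via 5)
4: 9.8  (via 2)
8: 10.7  (via 7)
6: 12.4  (via 10)
3: 17.9  (via 10)
Shortest route: 1–5–10–3 = 17.9 s.

17.9 s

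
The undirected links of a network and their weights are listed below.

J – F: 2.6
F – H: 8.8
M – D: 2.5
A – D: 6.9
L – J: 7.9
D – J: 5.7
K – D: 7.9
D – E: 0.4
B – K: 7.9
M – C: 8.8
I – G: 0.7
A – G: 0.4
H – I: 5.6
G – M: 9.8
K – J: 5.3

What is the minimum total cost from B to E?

Compare a few routes:
B - K - J - D - E: 7.9+5.3+5.7+0.4 = 19.3
B - K - D - E: 7.9+7.9+0.4 = 16.2
The minimum is 16.2 via B - K - D - E.

16.2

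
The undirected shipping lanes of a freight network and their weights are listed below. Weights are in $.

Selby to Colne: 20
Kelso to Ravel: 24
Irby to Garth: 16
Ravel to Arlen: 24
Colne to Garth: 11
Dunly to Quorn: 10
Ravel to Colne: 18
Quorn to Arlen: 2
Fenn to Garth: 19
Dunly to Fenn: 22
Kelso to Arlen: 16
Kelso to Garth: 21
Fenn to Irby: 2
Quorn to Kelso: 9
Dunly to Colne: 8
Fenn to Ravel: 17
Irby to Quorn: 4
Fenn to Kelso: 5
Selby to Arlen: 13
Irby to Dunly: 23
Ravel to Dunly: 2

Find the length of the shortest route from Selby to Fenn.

Running Dijkstra from Selby:
Selby: 0
Arlen: 13  (via Selby)
Quorn: 15  (via Arlen)
Irby: 19  (via Quorn)
Colne: 20  (via Selby)
Fenn: 21  (via Irby)
Shortest route: Selby → Arlen → Quorn → Irby → Fenn = $21.

$21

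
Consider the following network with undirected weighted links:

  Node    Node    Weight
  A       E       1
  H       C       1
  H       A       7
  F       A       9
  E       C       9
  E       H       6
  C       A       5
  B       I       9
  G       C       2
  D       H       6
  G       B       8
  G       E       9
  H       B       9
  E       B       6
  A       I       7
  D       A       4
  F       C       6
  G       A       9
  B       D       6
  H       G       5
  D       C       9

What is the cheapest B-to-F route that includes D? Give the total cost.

19

Best B to D: B–D costing 6
Best D to F: D–A–F costing 13
Total via D: 6 + 13 = 19.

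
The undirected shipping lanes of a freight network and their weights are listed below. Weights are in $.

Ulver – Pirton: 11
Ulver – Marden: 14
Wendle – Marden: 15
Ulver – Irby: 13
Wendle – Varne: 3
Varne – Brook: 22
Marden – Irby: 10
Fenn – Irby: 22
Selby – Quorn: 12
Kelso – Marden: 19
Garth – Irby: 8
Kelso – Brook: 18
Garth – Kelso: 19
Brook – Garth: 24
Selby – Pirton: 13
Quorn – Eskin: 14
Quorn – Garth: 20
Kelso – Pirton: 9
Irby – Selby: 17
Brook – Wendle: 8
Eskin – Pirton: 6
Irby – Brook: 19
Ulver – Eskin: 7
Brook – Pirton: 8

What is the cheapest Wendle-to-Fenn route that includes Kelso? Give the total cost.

$74

Best Wendle to Kelso: Wendle–Brook–Pirton–Kelso costing 25
Shortest Kelso→Fenn: Kelso–Garth–Irby–Fenn = 49
Total via Kelso: 25 + 49 = $74.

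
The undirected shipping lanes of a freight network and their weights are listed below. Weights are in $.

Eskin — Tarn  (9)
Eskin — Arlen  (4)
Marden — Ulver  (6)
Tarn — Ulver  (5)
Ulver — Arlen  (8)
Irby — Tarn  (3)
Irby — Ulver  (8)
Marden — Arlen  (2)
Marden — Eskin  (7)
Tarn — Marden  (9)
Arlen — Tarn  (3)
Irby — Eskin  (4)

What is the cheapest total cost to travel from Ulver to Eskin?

Candidate routes:
Ulver - Marden - Eskin: 6+7 = 13
Ulver - Tarn - Eskin: 5+9 = 14
Ulver - Irby - Eskin: 8+4 = 12
Cheapest is Ulver - Irby - Eskin at $12.

$12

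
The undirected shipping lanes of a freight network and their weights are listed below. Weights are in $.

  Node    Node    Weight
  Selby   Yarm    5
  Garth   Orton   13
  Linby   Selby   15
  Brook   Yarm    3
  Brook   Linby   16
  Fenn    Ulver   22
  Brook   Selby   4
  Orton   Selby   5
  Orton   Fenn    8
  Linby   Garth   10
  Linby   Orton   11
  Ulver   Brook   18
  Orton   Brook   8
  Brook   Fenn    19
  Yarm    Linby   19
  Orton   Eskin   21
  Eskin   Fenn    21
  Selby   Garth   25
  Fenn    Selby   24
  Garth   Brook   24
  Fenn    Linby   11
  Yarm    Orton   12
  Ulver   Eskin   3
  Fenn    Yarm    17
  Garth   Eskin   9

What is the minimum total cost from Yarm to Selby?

Settle nodes by increasing distance from Yarm:
Yarm: 0
Brook: 3  (via Yarm)
Selby: 5  (via Yarm)
Shortest route: Yarm → Selby = $5.

$5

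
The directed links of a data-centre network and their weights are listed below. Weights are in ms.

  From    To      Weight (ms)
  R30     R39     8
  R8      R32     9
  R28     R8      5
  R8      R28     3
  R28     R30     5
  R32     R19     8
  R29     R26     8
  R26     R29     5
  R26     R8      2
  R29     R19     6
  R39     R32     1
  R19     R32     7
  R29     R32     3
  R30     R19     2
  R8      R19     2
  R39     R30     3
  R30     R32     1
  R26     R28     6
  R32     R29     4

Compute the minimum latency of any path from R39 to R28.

Settle nodes by increasing distance from R39:
R39: 0
R32: 1  (via R39)
R30: 3  (via R39)
R29: 5  (via R32)
R19: 5  (via R30)
R26: 13  (via R29)
R8: 15  (via R26)
R28: 18  (via R8)
Shortest route: R39–R32–R29–R26–R8–R28 = 18 ms.

18 ms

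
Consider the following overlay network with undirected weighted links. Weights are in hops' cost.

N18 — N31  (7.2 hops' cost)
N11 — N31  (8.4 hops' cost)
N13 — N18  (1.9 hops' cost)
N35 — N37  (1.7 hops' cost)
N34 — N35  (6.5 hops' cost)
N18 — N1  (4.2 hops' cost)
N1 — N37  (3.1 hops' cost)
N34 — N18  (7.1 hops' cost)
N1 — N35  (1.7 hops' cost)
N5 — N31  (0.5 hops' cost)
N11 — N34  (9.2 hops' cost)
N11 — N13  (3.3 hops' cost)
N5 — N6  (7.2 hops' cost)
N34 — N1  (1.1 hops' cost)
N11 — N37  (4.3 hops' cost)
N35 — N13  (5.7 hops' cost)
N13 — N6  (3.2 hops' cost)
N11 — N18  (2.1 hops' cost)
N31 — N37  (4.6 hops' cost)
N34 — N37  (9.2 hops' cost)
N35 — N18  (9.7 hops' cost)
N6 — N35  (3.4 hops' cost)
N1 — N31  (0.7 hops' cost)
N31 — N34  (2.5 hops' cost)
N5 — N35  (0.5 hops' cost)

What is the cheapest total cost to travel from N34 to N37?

Shortest distances from N34:
N34: 0
N1: 1.1  (via N34)
N31: 1.8  (via N1)
N5: 2.3  (via N31)
N35: 2.8  (via N1)
N37: 4.2  (via N1)
Shortest route: N34 → N1 → N37 = 4.2 hops' cost.

4.2 hops' cost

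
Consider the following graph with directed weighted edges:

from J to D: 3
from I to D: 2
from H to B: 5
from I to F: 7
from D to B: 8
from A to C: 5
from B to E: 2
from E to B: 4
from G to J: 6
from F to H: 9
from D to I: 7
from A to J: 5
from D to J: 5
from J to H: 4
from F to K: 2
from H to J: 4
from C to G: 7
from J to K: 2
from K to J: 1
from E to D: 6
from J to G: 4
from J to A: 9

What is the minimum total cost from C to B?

Compare a few routes:
C–G–J–H–B: 7+6+4+5 = 22
C–G–J–D–B: 7+6+3+8 = 24
C–G–J–D–I–F–H–B: 7+6+3+7+7+9+5 = 44
The minimum is 22 via C–G–J–H–B.

22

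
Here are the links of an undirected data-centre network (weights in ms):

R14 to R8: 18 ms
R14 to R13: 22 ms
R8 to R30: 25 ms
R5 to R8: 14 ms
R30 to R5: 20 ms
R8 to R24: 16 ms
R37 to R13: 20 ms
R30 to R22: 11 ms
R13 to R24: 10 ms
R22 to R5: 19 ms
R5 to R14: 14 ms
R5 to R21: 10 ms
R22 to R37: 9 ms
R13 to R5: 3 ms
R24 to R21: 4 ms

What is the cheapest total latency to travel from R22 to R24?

32 ms

Enumerating some paths:
R22 - R5 - R13 - R24: 19+3+10 = 32
R22 - R5 - R21 - R24: 19+10+4 = 33
The minimum is 32 ms via R22 - R5 - R13 - R24.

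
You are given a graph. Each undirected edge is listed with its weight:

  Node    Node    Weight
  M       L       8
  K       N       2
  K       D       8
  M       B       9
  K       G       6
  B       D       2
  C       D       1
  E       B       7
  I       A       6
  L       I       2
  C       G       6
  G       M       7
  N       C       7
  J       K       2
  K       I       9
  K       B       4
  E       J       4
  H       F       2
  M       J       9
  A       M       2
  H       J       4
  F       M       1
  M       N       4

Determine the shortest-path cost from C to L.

18

Shortest distances from C:
C: 0
D: 1  (via C)
B: 3  (via D)
G: 6  (via C)
K: 7  (via B)
N: 7  (via C)
J: 9  (via K)
E: 10  (via B)
M: 11  (via N)
F: 12  (via M)
A: 13  (via M)
H: 13  (via J)
I: 16  (via K)
L: 18  (via I)
Shortest route: C → D → B → K → I → L = 18.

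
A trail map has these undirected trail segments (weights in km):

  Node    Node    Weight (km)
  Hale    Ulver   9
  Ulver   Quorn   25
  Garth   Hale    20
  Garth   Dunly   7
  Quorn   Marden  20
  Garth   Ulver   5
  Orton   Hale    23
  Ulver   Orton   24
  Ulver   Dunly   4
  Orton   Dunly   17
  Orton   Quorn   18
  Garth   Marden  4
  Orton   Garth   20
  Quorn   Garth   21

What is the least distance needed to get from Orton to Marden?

24 km

Shortest distances from Orton:
Orton: 0
Dunly: 17  (via Orton)
Quorn: 18  (via Orton)
Garth: 20  (via Orton)
Ulver: 21  (via Dunly)
Hale: 23  (via Orton)
Marden: 24  (via Garth)
Shortest route: Orton → Garth → Marden = 24 km.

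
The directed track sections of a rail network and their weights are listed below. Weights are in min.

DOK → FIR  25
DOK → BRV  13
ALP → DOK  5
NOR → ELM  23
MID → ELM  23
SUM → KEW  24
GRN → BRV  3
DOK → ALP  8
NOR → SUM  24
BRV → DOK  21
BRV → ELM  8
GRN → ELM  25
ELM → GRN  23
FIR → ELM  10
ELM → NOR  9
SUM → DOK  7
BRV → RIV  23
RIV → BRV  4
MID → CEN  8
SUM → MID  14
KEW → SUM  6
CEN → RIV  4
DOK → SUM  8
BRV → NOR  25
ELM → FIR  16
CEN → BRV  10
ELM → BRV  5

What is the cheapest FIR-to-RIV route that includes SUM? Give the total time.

Best FIR to SUM: FIR–ELM–NOR–SUM costing 43
Best SUM to RIV: SUM–MID–CEN–RIV costing 26
Total via SUM: 43 + 26 = 69 min.

69 min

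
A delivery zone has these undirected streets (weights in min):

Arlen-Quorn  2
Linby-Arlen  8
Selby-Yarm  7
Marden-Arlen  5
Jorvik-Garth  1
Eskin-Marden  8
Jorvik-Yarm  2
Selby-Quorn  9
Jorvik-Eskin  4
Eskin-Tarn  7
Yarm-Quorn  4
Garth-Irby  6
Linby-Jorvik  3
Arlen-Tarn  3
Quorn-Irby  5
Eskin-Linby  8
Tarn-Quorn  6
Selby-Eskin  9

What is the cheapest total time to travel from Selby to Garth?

10 min

Settle nodes by increasing distance from Selby:
Selby: 0
Yarm: 7  (via Selby)
Jorvik: 9  (via Yarm)
Quorn: 9  (via Selby)
Eskin: 9  (via Selby)
Garth: 10  (via Jorvik)
Shortest route: Selby–Yarm–Jorvik–Garth = 10 min.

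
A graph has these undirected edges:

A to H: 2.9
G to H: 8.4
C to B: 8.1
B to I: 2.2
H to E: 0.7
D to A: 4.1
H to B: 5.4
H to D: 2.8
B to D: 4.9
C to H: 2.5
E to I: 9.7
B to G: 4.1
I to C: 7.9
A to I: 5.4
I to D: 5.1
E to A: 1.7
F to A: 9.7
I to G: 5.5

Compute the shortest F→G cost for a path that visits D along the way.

22.8

Shortest F→D: F–A–D = 13.8
Best D to G: D–B–G costing 9
Total via D: 13.8 + 9 = 22.8.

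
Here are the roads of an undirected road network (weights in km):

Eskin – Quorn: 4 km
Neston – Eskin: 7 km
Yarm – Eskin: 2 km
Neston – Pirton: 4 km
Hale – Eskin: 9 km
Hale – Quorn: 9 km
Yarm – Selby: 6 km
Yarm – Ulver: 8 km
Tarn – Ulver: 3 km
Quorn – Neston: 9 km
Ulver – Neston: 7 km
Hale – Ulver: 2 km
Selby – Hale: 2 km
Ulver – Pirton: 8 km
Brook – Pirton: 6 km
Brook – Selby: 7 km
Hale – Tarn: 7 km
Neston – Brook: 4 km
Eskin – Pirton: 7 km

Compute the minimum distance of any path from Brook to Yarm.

13 km

Running Dijkstra from Brook:
Brook: 0
Neston: 4  (via Brook)
Pirton: 6  (via Brook)
Selby: 7  (via Brook)
Hale: 9  (via Selby)
Ulver: 11  (via Neston)
Eskin: 11  (via Neston)
Yarm: 13  (via Selby)
Shortest route: Brook–Selby–Yarm = 13 km.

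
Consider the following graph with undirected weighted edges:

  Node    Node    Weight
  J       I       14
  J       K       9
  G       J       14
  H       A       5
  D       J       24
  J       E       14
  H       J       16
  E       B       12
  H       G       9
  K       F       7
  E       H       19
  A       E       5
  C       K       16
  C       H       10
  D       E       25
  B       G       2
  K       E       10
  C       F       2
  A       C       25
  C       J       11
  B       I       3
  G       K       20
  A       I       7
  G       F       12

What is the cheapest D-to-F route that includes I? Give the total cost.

Shortest D→I: D–E–A–I = 37
Shortest I→F: I–B–G–F = 17
Total via I: 37 + 17 = 54.

54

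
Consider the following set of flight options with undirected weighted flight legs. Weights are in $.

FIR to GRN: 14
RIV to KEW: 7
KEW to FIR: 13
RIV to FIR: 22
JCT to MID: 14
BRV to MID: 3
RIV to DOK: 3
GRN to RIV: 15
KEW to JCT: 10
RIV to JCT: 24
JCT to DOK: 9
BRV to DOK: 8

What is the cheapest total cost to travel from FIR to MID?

$34

Compare a few routes:
FIR - KEW - RIV - DOK - BRV - MID: 13+7+3+8+3 = 34
FIR - RIV - DOK - BRV - MID: 22+3+8+3 = 36
Cheapest is FIR - KEW - RIV - DOK - BRV - MID at $34.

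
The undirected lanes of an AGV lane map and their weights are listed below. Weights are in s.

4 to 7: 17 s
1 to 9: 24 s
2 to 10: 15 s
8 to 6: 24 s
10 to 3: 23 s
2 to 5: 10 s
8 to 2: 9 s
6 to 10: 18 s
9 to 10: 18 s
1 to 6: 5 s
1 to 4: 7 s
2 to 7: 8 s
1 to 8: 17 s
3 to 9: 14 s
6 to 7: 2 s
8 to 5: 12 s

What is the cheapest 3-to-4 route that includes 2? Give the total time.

60 s

Shortest 3→2: 3–10–2 = 38
Best 2 to 4: 2–7–6–1–4 costing 22
Total via 2: 38 + 22 = 60 s.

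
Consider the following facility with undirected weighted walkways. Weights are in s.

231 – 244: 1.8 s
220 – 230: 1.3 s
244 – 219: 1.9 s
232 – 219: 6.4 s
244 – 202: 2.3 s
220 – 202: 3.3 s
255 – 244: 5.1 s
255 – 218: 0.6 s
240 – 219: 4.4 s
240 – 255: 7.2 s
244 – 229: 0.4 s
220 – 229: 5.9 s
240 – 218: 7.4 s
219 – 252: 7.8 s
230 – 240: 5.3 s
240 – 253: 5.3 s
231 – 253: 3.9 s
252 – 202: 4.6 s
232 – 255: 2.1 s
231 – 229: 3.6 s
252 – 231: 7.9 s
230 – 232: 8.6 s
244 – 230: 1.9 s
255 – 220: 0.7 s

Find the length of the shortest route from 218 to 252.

Enumerating some paths:
218 - 255 - 220 - 202 - 252: 0.6+0.7+3.3+4.6 = 9.2
218 - 255 - 220 - 230 - 244 - 202 - 252: 0.6+0.7+1.3+1.9+2.3+4.6 = 11.4
Cheapest is 218 - 255 - 220 - 202 - 252 at 9.2 s.

9.2 s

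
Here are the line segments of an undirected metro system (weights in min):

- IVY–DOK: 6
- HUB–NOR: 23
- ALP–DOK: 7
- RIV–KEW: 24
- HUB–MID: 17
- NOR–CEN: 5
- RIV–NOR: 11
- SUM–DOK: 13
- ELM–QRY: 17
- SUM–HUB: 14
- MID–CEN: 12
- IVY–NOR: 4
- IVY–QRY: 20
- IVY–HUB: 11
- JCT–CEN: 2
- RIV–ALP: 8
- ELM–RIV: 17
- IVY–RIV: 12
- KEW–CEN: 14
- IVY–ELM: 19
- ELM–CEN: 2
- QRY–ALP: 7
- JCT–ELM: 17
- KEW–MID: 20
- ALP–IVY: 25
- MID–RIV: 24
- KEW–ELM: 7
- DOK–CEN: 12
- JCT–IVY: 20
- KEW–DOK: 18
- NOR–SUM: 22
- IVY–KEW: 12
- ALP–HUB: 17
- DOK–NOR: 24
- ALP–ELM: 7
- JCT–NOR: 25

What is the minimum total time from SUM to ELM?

27 min

Shortest distances from SUM:
SUM: 0
DOK: 13  (via SUM)
HUB: 14  (via SUM)
IVY: 19  (via DOK)
ALP: 20  (via DOK)
NOR: 22  (via SUM)
CEN: 25  (via DOK)
QRY: 27  (via ALP)
JCT: 27  (via CEN)
ELM: 27  (via ALP)
Shortest route: SUM → DOK → ALP → ELM = 27 min.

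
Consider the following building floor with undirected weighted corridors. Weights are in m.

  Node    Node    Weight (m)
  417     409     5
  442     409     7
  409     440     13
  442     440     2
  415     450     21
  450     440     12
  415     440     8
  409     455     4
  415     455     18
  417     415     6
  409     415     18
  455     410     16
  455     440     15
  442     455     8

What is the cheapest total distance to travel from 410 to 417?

Shortest distances from 410:
410: 0
455: 16  (via 410)
409: 20  (via 455)
442: 24  (via 455)
417: 25  (via 409)
Shortest route: 410 → 455 → 409 → 417 = 25 m.

25 m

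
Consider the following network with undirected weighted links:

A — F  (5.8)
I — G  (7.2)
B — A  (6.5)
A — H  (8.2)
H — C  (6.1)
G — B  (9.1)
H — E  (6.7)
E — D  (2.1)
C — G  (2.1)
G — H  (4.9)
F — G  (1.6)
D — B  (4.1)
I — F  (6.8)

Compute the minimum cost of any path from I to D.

20.4

Enumerating some paths:
I → G → H → E → D: 7.2+4.9+6.7+2.1 = 20.9
I → F → G → B → D: 6.8+1.6+9.1+4.1 = 21.6
I → G → B → D: 7.2+9.1+4.1 = 20.4
I → F → G → H → E → D: 6.8+1.6+4.9+6.7+2.1 = 22.1
Cheapest is I → G → B → D at 20.4.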